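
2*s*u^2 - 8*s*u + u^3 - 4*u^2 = u*(2*s + u)*(u - 4)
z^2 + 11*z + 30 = (z + 5)*(z + 6)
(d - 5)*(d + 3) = d^2 - 2*d - 15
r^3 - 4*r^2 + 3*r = r*(r - 3)*(r - 1)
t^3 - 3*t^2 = t^2*(t - 3)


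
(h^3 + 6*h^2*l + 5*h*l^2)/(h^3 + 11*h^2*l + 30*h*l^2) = (h + l)/(h + 6*l)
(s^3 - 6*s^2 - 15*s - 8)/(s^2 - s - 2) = (s^2 - 7*s - 8)/(s - 2)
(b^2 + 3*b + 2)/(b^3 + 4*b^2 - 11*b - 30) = (b + 1)/(b^2 + 2*b - 15)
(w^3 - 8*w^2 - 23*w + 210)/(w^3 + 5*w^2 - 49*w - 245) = (w - 6)/(w + 7)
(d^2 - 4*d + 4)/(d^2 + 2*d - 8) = (d - 2)/(d + 4)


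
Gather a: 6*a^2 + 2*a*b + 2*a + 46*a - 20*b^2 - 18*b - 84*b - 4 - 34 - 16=6*a^2 + a*(2*b + 48) - 20*b^2 - 102*b - 54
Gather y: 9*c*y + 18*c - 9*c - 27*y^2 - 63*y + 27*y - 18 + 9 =9*c - 27*y^2 + y*(9*c - 36) - 9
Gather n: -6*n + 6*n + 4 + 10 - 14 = 0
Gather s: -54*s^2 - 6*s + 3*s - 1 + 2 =-54*s^2 - 3*s + 1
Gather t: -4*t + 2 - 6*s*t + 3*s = 3*s + t*(-6*s - 4) + 2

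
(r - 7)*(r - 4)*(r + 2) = r^3 - 9*r^2 + 6*r + 56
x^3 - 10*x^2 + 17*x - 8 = (x - 8)*(x - 1)^2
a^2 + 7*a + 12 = (a + 3)*(a + 4)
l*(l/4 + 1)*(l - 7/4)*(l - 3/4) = l^4/4 + 3*l^3/8 - 139*l^2/64 + 21*l/16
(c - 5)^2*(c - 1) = c^3 - 11*c^2 + 35*c - 25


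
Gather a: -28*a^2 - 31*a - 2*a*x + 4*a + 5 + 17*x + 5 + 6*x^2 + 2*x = -28*a^2 + a*(-2*x - 27) + 6*x^2 + 19*x + 10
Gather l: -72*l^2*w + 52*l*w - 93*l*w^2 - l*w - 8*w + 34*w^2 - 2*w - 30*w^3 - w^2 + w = -72*l^2*w + l*(-93*w^2 + 51*w) - 30*w^3 + 33*w^2 - 9*w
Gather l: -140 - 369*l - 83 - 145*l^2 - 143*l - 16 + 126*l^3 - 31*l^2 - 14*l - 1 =126*l^3 - 176*l^2 - 526*l - 240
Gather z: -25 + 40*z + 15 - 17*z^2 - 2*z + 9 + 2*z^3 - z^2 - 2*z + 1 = 2*z^3 - 18*z^2 + 36*z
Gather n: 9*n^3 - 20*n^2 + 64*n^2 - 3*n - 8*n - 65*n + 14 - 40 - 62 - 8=9*n^3 + 44*n^2 - 76*n - 96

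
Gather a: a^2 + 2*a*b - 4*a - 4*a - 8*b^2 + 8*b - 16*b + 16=a^2 + a*(2*b - 8) - 8*b^2 - 8*b + 16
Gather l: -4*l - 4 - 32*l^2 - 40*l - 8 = -32*l^2 - 44*l - 12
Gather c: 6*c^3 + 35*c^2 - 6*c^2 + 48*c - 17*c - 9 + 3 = 6*c^3 + 29*c^2 + 31*c - 6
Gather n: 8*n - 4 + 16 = 8*n + 12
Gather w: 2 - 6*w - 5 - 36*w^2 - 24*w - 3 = -36*w^2 - 30*w - 6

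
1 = 1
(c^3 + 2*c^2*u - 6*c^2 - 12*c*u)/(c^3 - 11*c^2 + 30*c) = (c + 2*u)/(c - 5)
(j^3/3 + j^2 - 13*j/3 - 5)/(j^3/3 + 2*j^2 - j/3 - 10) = (j^2 - 2*j - 3)/(j^2 + j - 6)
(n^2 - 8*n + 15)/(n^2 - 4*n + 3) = (n - 5)/(n - 1)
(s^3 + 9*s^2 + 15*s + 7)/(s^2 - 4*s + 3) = (s^3 + 9*s^2 + 15*s + 7)/(s^2 - 4*s + 3)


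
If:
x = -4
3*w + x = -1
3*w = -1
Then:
No Solution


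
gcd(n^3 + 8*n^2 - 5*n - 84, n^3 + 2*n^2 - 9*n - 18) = n - 3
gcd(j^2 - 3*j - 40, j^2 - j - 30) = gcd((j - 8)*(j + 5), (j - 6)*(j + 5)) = j + 5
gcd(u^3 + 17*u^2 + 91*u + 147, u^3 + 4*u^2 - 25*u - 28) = u + 7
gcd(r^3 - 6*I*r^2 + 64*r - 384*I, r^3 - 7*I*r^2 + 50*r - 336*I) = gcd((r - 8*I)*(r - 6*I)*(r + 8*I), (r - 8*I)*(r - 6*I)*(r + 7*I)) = r^2 - 14*I*r - 48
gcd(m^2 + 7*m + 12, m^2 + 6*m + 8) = m + 4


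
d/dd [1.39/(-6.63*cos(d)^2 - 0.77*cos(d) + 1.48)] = -(18.4314*cos(d) + 1.0703)*sin(d)/(6.63*cos(d)^2 + 0.77*cos(d) - 1.48)^2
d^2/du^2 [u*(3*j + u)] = 2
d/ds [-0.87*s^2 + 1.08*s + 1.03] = 1.08 - 1.74*s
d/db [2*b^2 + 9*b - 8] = 4*b + 9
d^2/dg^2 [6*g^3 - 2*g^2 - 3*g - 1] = 36*g - 4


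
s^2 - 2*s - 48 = (s - 8)*(s + 6)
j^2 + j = j*(j + 1)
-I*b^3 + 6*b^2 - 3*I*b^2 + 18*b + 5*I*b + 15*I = (b + 3)*(b + 5*I)*(-I*b + 1)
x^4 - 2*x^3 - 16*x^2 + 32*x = x*(x - 4)*(x - 2)*(x + 4)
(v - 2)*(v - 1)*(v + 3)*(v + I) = v^4 + I*v^3 - 7*v^2 + 6*v - 7*I*v + 6*I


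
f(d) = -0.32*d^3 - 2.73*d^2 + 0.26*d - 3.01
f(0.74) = -4.44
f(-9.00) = 6.80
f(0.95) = -5.50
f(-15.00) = 458.84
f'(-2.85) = 8.02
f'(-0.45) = 2.52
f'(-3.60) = 7.47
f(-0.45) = -3.65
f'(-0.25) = 1.56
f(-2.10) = -12.63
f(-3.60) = -24.40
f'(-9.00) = -28.36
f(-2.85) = -18.52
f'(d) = -0.96*d^2 - 5.46*d + 0.26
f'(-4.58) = 5.13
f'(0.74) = -4.31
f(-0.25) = -3.24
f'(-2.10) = 7.49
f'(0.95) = -5.79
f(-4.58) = -30.72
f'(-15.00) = -133.84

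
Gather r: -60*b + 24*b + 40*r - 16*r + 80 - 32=-36*b + 24*r + 48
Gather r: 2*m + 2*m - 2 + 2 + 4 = 4*m + 4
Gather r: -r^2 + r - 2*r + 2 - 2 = -r^2 - r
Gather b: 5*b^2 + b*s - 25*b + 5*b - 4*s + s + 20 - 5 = 5*b^2 + b*(s - 20) - 3*s + 15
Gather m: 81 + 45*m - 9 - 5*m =40*m + 72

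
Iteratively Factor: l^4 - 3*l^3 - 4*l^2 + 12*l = (l - 2)*(l^3 - l^2 - 6*l) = l*(l - 2)*(l^2 - l - 6) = l*(l - 3)*(l - 2)*(l + 2)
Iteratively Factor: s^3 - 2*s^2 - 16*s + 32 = (s - 2)*(s^2 - 16) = (s - 4)*(s - 2)*(s + 4)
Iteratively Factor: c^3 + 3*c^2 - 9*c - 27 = (c + 3)*(c^2 - 9) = (c - 3)*(c + 3)*(c + 3)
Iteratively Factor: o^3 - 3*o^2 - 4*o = (o - 4)*(o^2 + o) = o*(o - 4)*(o + 1)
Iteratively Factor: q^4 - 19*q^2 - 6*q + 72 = (q + 3)*(q^3 - 3*q^2 - 10*q + 24) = (q + 3)^2*(q^2 - 6*q + 8) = (q - 4)*(q + 3)^2*(q - 2)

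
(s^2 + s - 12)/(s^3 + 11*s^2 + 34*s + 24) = (s - 3)/(s^2 + 7*s + 6)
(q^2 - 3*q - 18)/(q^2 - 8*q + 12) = (q + 3)/(q - 2)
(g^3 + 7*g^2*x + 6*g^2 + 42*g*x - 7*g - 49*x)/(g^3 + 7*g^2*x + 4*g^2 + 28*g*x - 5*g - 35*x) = (g + 7)/(g + 5)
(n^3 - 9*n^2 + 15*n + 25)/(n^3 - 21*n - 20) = (n - 5)/(n + 4)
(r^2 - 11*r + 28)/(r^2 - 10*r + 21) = (r - 4)/(r - 3)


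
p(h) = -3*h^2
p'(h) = -6*h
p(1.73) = -8.98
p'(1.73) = -10.38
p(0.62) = -1.15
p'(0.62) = -3.72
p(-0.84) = -2.12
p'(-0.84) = 5.04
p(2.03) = -12.36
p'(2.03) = -12.18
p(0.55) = -0.91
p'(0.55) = -3.30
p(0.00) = 0.00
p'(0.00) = 0.00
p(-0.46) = -0.63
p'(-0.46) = 2.76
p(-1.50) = -6.75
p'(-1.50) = 9.00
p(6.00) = -108.00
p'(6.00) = -36.00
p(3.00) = -27.00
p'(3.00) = -18.00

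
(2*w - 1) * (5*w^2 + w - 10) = 10*w^3 - 3*w^2 - 21*w + 10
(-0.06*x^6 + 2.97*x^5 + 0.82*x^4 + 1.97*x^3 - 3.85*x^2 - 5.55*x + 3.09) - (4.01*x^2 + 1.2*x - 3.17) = -0.06*x^6 + 2.97*x^5 + 0.82*x^4 + 1.97*x^3 - 7.86*x^2 - 6.75*x + 6.26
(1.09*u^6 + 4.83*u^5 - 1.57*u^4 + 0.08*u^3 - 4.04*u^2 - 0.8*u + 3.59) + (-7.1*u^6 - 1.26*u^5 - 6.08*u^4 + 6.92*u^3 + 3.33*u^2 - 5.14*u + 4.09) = -6.01*u^6 + 3.57*u^5 - 7.65*u^4 + 7.0*u^3 - 0.71*u^2 - 5.94*u + 7.68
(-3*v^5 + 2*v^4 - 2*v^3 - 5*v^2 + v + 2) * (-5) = 15*v^5 - 10*v^4 + 10*v^3 + 25*v^2 - 5*v - 10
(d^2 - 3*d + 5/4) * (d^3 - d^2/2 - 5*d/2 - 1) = d^5 - 7*d^4/2 + d^3/4 + 47*d^2/8 - d/8 - 5/4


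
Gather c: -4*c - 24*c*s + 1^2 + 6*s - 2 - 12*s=c*(-24*s - 4) - 6*s - 1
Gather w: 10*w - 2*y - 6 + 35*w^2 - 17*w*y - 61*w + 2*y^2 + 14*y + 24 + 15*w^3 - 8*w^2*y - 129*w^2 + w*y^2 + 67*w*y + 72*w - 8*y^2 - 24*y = 15*w^3 + w^2*(-8*y - 94) + w*(y^2 + 50*y + 21) - 6*y^2 - 12*y + 18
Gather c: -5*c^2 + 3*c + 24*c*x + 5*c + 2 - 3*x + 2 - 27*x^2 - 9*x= -5*c^2 + c*(24*x + 8) - 27*x^2 - 12*x + 4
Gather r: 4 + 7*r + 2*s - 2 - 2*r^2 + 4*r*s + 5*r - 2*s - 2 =-2*r^2 + r*(4*s + 12)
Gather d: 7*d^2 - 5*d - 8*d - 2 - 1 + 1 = 7*d^2 - 13*d - 2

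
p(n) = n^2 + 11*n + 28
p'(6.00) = 23.00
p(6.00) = 130.00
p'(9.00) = 29.00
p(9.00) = 208.00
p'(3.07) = 17.14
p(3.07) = 71.19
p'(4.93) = 20.86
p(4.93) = 106.53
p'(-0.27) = 10.46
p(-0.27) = 25.10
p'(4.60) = 20.20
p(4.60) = 99.76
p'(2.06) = 15.12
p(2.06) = 54.90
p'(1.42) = 13.84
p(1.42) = 45.64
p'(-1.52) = 7.96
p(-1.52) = 13.59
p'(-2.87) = 5.26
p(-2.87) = 4.67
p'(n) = 2*n + 11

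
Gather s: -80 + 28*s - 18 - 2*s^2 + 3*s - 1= -2*s^2 + 31*s - 99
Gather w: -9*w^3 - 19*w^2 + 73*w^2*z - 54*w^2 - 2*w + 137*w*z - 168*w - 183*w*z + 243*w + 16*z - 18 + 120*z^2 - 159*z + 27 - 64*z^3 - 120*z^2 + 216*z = -9*w^3 + w^2*(73*z - 73) + w*(73 - 46*z) - 64*z^3 + 73*z + 9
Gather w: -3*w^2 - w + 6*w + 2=-3*w^2 + 5*w + 2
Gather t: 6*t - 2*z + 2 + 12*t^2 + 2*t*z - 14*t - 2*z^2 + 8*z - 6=12*t^2 + t*(2*z - 8) - 2*z^2 + 6*z - 4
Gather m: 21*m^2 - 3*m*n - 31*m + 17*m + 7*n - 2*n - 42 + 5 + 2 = 21*m^2 + m*(-3*n - 14) + 5*n - 35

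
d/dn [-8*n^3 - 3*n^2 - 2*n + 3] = -24*n^2 - 6*n - 2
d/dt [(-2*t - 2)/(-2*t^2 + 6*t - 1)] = 2*(-2*t^2 - 4*t + 7)/(4*t^4 - 24*t^3 + 40*t^2 - 12*t + 1)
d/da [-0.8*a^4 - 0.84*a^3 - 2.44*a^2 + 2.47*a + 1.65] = -3.2*a^3 - 2.52*a^2 - 4.88*a + 2.47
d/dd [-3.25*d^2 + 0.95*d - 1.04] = 0.95 - 6.5*d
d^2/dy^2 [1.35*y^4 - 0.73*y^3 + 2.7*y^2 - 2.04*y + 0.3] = 16.2*y^2 - 4.38*y + 5.4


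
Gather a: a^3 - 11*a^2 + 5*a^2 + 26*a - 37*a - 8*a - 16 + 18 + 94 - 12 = a^3 - 6*a^2 - 19*a + 84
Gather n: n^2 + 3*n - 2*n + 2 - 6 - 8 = n^2 + n - 12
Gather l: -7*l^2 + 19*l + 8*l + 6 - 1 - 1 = -7*l^2 + 27*l + 4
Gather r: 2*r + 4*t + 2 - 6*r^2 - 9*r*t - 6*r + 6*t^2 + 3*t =-6*r^2 + r*(-9*t - 4) + 6*t^2 + 7*t + 2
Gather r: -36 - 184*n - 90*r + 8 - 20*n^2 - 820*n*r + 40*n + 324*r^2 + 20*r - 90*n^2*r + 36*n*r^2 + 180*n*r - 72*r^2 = -20*n^2 - 144*n + r^2*(36*n + 252) + r*(-90*n^2 - 640*n - 70) - 28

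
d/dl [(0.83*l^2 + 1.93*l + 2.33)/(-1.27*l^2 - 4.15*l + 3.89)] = (-0.993399999999999*l^2 + 12.3756*l + 17.1772)/(1.6129*l^4 + 10.541*l^3 + 7.3419*l^2 - 32.287*l + 15.1321)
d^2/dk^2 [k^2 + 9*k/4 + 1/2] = 2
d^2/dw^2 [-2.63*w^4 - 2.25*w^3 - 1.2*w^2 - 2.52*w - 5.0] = -31.56*w^2 - 13.5*w - 2.4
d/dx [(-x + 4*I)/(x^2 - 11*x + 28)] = (-x^2 + 11*x + (x - 4*I)*(2*x - 11) - 28)/(x^2 - 11*x + 28)^2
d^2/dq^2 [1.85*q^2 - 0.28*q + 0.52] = 3.70000000000000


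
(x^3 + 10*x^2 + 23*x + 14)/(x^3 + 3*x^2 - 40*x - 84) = (x + 1)/(x - 6)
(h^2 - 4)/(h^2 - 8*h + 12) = (h + 2)/(h - 6)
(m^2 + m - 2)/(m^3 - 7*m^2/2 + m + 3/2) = 2*(m + 2)/(2*m^2 - 5*m - 3)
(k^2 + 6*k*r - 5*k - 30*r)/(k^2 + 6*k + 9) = (k^2 + 6*k*r - 5*k - 30*r)/(k^2 + 6*k + 9)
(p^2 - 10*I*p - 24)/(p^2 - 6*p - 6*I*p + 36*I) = (p - 4*I)/(p - 6)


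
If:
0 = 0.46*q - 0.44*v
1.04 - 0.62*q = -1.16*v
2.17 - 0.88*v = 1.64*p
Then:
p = 2.31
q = -1.75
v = -1.83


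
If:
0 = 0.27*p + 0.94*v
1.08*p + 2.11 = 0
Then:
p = -1.95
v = 0.56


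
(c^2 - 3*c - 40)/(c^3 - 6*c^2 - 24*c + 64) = (c + 5)/(c^2 + 2*c - 8)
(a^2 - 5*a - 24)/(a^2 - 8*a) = (a + 3)/a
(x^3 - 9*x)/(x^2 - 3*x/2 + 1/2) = 2*x*(x^2 - 9)/(2*x^2 - 3*x + 1)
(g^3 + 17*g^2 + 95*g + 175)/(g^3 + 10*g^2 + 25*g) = (g + 7)/g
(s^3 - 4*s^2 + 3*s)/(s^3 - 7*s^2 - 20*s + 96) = s*(s - 1)/(s^2 - 4*s - 32)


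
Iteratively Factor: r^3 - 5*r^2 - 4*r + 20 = (r - 2)*(r^2 - 3*r - 10) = (r - 2)*(r + 2)*(r - 5)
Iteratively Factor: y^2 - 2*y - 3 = (y + 1)*(y - 3)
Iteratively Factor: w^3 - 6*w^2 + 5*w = (w - 1)*(w^2 - 5*w) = w*(w - 1)*(w - 5)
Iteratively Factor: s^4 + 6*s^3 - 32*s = (s)*(s^3 + 6*s^2 - 32) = s*(s + 4)*(s^2 + 2*s - 8) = s*(s - 2)*(s + 4)*(s + 4)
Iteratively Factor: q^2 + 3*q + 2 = (q + 1)*(q + 2)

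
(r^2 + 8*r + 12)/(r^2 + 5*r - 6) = (r + 2)/(r - 1)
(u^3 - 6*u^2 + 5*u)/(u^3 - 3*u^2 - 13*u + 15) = u/(u + 3)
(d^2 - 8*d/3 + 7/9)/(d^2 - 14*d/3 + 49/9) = (3*d - 1)/(3*d - 7)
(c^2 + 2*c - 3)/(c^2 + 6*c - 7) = (c + 3)/(c + 7)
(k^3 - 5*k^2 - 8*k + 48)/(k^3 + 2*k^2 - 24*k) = (k^2 - k - 12)/(k*(k + 6))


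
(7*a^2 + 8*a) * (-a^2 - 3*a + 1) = -7*a^4 - 29*a^3 - 17*a^2 + 8*a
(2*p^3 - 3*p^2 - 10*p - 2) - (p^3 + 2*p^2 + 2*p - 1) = p^3 - 5*p^2 - 12*p - 1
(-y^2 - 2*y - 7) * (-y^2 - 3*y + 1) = y^4 + 5*y^3 + 12*y^2 + 19*y - 7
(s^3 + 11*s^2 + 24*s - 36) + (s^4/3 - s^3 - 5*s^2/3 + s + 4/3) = s^4/3 + 28*s^2/3 + 25*s - 104/3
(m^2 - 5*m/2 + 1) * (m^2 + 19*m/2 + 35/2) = m^4 + 7*m^3 - 21*m^2/4 - 137*m/4 + 35/2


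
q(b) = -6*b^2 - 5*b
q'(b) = -12*b - 5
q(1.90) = -31.16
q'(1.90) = -27.80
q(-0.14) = 0.58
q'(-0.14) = -3.32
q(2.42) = -47.24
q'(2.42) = -34.04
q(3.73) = -102.13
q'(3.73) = -49.76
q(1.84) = -29.51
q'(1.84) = -27.08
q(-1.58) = -7.08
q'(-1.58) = 13.96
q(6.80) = -311.44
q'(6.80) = -86.60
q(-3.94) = -73.44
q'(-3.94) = 42.28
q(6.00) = -246.00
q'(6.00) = -77.00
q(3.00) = -69.00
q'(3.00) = -41.00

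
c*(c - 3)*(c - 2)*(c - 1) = c^4 - 6*c^3 + 11*c^2 - 6*c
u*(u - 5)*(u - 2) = u^3 - 7*u^2 + 10*u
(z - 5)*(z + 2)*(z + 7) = z^3 + 4*z^2 - 31*z - 70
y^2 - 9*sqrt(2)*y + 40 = (y - 5*sqrt(2))*(y - 4*sqrt(2))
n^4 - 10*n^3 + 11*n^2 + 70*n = n*(n - 7)*(n - 5)*(n + 2)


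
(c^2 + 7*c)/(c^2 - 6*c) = (c + 7)/(c - 6)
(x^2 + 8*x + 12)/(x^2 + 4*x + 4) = (x + 6)/(x + 2)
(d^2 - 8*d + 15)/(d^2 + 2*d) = (d^2 - 8*d + 15)/(d*(d + 2))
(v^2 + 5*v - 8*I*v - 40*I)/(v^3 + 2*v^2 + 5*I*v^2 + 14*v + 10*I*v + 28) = (v^2 + v*(5 - 8*I) - 40*I)/(v^3 + v^2*(2 + 5*I) + v*(14 + 10*I) + 28)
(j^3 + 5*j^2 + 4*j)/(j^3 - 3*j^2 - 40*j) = (j^2 + 5*j + 4)/(j^2 - 3*j - 40)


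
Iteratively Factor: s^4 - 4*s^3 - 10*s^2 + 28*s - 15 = (s + 3)*(s^3 - 7*s^2 + 11*s - 5) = (s - 5)*(s + 3)*(s^2 - 2*s + 1) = (s - 5)*(s - 1)*(s + 3)*(s - 1)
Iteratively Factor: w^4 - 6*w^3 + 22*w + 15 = (w + 1)*(w^3 - 7*w^2 + 7*w + 15) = (w - 3)*(w + 1)*(w^2 - 4*w - 5) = (w - 5)*(w - 3)*(w + 1)*(w + 1)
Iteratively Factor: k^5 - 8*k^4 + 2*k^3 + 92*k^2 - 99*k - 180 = (k - 4)*(k^4 - 4*k^3 - 14*k^2 + 36*k + 45) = (k - 4)*(k + 1)*(k^3 - 5*k^2 - 9*k + 45) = (k - 5)*(k - 4)*(k + 1)*(k^2 - 9) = (k - 5)*(k - 4)*(k - 3)*(k + 1)*(k + 3)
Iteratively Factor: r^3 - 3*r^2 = (r - 3)*(r^2) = r*(r - 3)*(r)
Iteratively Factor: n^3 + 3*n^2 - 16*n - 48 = (n + 4)*(n^2 - n - 12) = (n - 4)*(n + 4)*(n + 3)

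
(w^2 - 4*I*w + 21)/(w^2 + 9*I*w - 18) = (w - 7*I)/(w + 6*I)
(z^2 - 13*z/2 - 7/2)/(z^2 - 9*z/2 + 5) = (2*z^2 - 13*z - 7)/(2*z^2 - 9*z + 10)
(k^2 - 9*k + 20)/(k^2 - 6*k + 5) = (k - 4)/(k - 1)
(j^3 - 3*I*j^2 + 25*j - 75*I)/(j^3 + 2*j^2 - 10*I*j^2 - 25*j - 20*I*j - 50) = (j^2 + 2*I*j + 15)/(j^2 + j*(2 - 5*I) - 10*I)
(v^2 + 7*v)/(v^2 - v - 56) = v/(v - 8)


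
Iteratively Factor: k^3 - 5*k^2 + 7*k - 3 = (k - 1)*(k^2 - 4*k + 3) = (k - 1)^2*(k - 3)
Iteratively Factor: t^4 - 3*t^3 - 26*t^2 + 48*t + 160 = (t - 4)*(t^3 + t^2 - 22*t - 40) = (t - 4)*(t + 2)*(t^2 - t - 20) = (t - 4)*(t + 2)*(t + 4)*(t - 5)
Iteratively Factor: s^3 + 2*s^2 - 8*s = (s - 2)*(s^2 + 4*s) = (s - 2)*(s + 4)*(s)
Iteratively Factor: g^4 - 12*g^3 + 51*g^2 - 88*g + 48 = (g - 3)*(g^3 - 9*g^2 + 24*g - 16) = (g - 3)*(g - 1)*(g^2 - 8*g + 16) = (g - 4)*(g - 3)*(g - 1)*(g - 4)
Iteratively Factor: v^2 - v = (v)*(v - 1)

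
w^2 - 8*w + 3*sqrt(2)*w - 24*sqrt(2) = (w - 8)*(w + 3*sqrt(2))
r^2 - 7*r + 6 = (r - 6)*(r - 1)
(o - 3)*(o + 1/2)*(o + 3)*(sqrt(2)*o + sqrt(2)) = sqrt(2)*o^4 + 3*sqrt(2)*o^3/2 - 17*sqrt(2)*o^2/2 - 27*sqrt(2)*o/2 - 9*sqrt(2)/2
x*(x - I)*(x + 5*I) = x^3 + 4*I*x^2 + 5*x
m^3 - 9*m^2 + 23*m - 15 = (m - 5)*(m - 3)*(m - 1)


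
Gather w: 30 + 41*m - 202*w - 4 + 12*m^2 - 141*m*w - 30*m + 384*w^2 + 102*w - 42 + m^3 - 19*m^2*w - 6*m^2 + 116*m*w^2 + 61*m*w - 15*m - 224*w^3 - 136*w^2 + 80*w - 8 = m^3 + 6*m^2 - 4*m - 224*w^3 + w^2*(116*m + 248) + w*(-19*m^2 - 80*m - 20) - 24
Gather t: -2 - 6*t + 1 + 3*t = -3*t - 1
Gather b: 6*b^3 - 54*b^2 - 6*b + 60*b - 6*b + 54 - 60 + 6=6*b^3 - 54*b^2 + 48*b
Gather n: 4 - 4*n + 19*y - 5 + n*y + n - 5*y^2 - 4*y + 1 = n*(y - 3) - 5*y^2 + 15*y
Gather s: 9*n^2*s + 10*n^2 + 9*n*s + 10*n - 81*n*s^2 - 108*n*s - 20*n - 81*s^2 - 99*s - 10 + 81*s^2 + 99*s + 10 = 10*n^2 - 81*n*s^2 - 10*n + s*(9*n^2 - 99*n)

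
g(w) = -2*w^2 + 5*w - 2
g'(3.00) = -7.00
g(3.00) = -5.00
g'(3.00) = -7.00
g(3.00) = -5.00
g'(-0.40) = 6.60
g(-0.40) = -4.32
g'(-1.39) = 10.56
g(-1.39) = -12.81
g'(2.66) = -5.64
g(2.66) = -2.85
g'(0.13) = 4.48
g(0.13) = -1.38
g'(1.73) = -1.92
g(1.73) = 0.66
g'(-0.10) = 5.40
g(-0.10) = -2.52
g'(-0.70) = 7.80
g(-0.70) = -6.48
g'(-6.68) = 31.72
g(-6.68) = -124.64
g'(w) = 5 - 4*w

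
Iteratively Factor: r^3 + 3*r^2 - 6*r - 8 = (r + 4)*(r^2 - r - 2) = (r + 1)*(r + 4)*(r - 2)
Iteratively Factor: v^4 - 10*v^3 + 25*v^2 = (v)*(v^3 - 10*v^2 + 25*v) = v*(v - 5)*(v^2 - 5*v) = v*(v - 5)^2*(v)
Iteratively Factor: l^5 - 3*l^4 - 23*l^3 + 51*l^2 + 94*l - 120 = (l - 1)*(l^4 - 2*l^3 - 25*l^2 + 26*l + 120) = (l - 1)*(l + 4)*(l^3 - 6*l^2 - l + 30) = (l - 1)*(l + 2)*(l + 4)*(l^2 - 8*l + 15) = (l - 5)*(l - 1)*(l + 2)*(l + 4)*(l - 3)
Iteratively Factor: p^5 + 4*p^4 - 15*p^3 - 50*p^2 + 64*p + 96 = (p - 2)*(p^4 + 6*p^3 - 3*p^2 - 56*p - 48) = (p - 2)*(p + 4)*(p^3 + 2*p^2 - 11*p - 12) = (p - 2)*(p + 4)^2*(p^2 - 2*p - 3) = (p - 2)*(p + 1)*(p + 4)^2*(p - 3)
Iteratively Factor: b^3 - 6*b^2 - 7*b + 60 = (b - 5)*(b^2 - b - 12) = (b - 5)*(b - 4)*(b + 3)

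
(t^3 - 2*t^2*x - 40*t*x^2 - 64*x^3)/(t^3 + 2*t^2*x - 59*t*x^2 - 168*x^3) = (t^2 + 6*t*x + 8*x^2)/(t^2 + 10*t*x + 21*x^2)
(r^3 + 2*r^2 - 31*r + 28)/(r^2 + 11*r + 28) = (r^2 - 5*r + 4)/(r + 4)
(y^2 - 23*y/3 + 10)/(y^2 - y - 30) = (y - 5/3)/(y + 5)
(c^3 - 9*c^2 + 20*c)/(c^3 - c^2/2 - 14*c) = 2*(c - 5)/(2*c + 7)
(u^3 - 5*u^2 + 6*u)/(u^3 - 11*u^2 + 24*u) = (u - 2)/(u - 8)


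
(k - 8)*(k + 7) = k^2 - k - 56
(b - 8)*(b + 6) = b^2 - 2*b - 48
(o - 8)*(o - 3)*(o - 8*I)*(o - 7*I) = o^4 - 11*o^3 - 15*I*o^3 - 32*o^2 + 165*I*o^2 + 616*o - 360*I*o - 1344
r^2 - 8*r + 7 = (r - 7)*(r - 1)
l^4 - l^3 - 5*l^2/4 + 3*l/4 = l*(l - 3/2)*(l - 1/2)*(l + 1)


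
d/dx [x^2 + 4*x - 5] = 2*x + 4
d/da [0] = 0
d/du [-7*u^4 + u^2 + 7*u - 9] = -28*u^3 + 2*u + 7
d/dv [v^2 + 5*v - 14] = 2*v + 5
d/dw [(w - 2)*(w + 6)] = 2*w + 4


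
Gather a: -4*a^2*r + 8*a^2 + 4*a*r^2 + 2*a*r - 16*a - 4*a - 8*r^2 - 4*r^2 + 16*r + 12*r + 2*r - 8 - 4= a^2*(8 - 4*r) + a*(4*r^2 + 2*r - 20) - 12*r^2 + 30*r - 12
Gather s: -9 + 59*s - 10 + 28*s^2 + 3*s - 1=28*s^2 + 62*s - 20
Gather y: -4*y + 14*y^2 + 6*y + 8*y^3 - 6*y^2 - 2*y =8*y^3 + 8*y^2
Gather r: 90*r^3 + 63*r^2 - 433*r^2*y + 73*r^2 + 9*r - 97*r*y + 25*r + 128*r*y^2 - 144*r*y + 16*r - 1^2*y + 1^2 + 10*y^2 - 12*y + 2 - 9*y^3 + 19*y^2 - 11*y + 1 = 90*r^3 + r^2*(136 - 433*y) + r*(128*y^2 - 241*y + 50) - 9*y^3 + 29*y^2 - 24*y + 4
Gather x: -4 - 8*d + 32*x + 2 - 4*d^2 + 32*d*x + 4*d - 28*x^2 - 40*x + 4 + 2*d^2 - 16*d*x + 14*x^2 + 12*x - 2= -2*d^2 - 4*d - 14*x^2 + x*(16*d + 4)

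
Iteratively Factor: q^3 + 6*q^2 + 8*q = (q + 4)*(q^2 + 2*q) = q*(q + 4)*(q + 2)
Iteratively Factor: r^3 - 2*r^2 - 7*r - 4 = (r + 1)*(r^2 - 3*r - 4) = (r + 1)^2*(r - 4)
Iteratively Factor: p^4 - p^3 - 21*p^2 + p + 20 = (p - 5)*(p^3 + 4*p^2 - p - 4) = (p - 5)*(p + 1)*(p^2 + 3*p - 4) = (p - 5)*(p + 1)*(p + 4)*(p - 1)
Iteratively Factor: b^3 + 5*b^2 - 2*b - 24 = (b + 3)*(b^2 + 2*b - 8) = (b + 3)*(b + 4)*(b - 2)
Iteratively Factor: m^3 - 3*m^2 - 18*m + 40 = (m - 5)*(m^2 + 2*m - 8) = (m - 5)*(m - 2)*(m + 4)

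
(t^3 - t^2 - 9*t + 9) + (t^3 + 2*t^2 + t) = 2*t^3 + t^2 - 8*t + 9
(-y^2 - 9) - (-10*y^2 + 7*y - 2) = 9*y^2 - 7*y - 7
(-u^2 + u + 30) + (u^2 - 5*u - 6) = 24 - 4*u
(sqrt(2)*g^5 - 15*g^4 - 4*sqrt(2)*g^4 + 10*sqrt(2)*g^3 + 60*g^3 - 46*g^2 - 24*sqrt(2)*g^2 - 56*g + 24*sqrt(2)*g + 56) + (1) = sqrt(2)*g^5 - 15*g^4 - 4*sqrt(2)*g^4 + 10*sqrt(2)*g^3 + 60*g^3 - 46*g^2 - 24*sqrt(2)*g^2 - 56*g + 24*sqrt(2)*g + 57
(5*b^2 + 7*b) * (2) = 10*b^2 + 14*b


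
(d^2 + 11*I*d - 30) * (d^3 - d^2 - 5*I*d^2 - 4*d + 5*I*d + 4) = d^5 - d^4 + 6*I*d^4 + 21*d^3 - 6*I*d^3 - 21*d^2 + 106*I*d^2 + 120*d - 106*I*d - 120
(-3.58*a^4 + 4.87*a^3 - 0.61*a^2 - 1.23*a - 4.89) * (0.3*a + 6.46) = -1.074*a^5 - 21.6658*a^4 + 31.2772*a^3 - 4.3096*a^2 - 9.4128*a - 31.5894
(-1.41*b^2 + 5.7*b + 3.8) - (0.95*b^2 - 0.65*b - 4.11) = -2.36*b^2 + 6.35*b + 7.91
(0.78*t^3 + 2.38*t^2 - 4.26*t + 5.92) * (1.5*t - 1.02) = 1.17*t^4 + 2.7744*t^3 - 8.8176*t^2 + 13.2252*t - 6.0384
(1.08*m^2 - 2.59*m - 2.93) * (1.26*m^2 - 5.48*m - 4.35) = 1.3608*m^4 - 9.1818*m^3 + 5.8034*m^2 + 27.3229*m + 12.7455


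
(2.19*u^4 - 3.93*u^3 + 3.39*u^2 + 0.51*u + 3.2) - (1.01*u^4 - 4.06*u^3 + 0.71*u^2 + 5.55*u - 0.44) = 1.18*u^4 + 0.129999999999999*u^3 + 2.68*u^2 - 5.04*u + 3.64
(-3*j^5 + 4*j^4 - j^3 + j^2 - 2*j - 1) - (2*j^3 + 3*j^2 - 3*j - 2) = -3*j^5 + 4*j^4 - 3*j^3 - 2*j^2 + j + 1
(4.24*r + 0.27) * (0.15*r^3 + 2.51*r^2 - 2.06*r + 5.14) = 0.636*r^4 + 10.6829*r^3 - 8.0567*r^2 + 21.2374*r + 1.3878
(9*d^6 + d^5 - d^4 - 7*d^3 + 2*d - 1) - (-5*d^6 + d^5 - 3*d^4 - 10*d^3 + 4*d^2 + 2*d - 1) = 14*d^6 + 2*d^4 + 3*d^3 - 4*d^2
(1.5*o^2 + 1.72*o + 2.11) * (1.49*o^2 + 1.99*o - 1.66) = 2.235*o^4 + 5.5478*o^3 + 4.0767*o^2 + 1.3437*o - 3.5026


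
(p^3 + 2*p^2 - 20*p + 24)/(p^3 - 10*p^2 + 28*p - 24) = (p + 6)/(p - 6)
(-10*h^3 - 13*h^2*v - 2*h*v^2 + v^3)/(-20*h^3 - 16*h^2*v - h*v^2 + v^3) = (h + v)/(2*h + v)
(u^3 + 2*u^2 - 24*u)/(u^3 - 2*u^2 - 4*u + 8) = u*(u^2 + 2*u - 24)/(u^3 - 2*u^2 - 4*u + 8)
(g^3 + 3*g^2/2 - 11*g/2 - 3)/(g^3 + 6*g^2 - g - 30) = (g + 1/2)/(g + 5)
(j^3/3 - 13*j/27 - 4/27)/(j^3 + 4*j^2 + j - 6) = (9*j^3 - 13*j - 4)/(27*(j^3 + 4*j^2 + j - 6))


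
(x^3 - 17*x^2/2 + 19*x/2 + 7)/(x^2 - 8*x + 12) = (2*x^2 - 13*x - 7)/(2*(x - 6))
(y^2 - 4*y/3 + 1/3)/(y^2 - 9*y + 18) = (3*y^2 - 4*y + 1)/(3*(y^2 - 9*y + 18))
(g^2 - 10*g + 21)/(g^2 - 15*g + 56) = (g - 3)/(g - 8)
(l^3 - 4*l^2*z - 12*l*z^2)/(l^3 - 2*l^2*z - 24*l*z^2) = (l + 2*z)/(l + 4*z)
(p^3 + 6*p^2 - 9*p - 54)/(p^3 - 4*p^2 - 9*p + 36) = (p + 6)/(p - 4)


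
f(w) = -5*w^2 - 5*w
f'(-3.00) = 25.00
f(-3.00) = -30.00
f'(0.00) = -5.00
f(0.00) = 0.00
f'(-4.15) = 36.50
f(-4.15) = -65.36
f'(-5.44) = 49.40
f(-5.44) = -120.77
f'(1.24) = -17.40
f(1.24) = -13.89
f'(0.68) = -11.80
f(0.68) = -5.71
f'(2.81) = -33.10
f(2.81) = -53.53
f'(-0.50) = 0.00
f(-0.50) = 1.25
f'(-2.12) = 16.20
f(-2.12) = -11.87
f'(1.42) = -19.20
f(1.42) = -17.18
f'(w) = -10*w - 5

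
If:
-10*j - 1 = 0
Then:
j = -1/10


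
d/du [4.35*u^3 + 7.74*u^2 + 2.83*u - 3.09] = 13.05*u^2 + 15.48*u + 2.83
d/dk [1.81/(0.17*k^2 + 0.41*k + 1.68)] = (-0.6154*k - 0.7421)/(0.17*k^2 + 0.41*k + 1.68)^2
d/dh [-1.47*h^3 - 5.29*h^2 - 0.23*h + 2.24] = -4.41*h^2 - 10.58*h - 0.23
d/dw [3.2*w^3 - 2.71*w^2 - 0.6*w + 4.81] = 9.6*w^2 - 5.42*w - 0.6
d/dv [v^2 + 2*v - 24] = 2*v + 2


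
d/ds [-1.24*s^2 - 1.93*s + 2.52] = -2.48*s - 1.93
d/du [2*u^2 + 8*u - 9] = 4*u + 8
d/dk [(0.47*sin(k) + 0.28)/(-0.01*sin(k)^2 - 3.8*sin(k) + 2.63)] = (0.0047*sin(k)^2 + 0.00560000000000005*sin(k) + 2.3001)*cos(k)/(0.0001*sin(k)^4 + 0.076*sin(k)^3 + 14.3874*sin(k)^2 - 19.988*sin(k) + 6.9169)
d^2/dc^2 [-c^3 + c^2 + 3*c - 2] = 2 - 6*c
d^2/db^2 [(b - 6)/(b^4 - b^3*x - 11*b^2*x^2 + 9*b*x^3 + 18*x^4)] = 2*((b - 6)*(4*b^3 - 3*b^2*x - 22*b*x^2 + 9*x^3)^2 + (-4*b^3 + 3*b^2*x + 22*b*x^2 - 9*x^3 + (b - 6)*(-6*b^2 + 3*b*x + 11*x^2))*(b^4 - b^3*x - 11*b^2*x^2 + 9*b*x^3 + 18*x^4))/(b^4 - b^3*x - 11*b^2*x^2 + 9*b*x^3 + 18*x^4)^3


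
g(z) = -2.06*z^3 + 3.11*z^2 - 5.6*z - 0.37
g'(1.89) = -15.92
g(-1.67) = 27.25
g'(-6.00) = -265.40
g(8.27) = -999.14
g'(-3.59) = -107.58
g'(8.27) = -376.83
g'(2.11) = -19.99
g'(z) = -6.18*z^2 + 6.22*z - 5.6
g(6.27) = -420.99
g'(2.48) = -28.18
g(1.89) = -13.75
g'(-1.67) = -33.22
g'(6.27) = -209.55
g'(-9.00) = -562.16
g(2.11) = -17.69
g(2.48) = -26.55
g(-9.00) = 1803.68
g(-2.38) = 58.35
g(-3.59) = 155.13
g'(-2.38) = -55.41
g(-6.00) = 590.15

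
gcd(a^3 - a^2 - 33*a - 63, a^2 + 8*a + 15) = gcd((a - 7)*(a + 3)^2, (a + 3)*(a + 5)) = a + 3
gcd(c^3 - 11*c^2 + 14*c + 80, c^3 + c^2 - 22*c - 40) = c^2 - 3*c - 10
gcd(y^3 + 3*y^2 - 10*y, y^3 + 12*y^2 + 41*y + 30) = y + 5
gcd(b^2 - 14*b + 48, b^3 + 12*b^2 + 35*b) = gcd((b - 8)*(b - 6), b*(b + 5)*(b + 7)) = 1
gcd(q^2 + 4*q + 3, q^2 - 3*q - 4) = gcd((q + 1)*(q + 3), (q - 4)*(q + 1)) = q + 1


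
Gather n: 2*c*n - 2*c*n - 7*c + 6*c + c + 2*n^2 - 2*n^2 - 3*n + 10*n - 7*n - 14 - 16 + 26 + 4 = 0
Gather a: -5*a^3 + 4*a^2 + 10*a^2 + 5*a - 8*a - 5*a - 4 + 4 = -5*a^3 + 14*a^2 - 8*a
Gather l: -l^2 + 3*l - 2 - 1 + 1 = -l^2 + 3*l - 2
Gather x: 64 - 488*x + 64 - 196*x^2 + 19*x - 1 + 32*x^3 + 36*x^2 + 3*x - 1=32*x^3 - 160*x^2 - 466*x + 126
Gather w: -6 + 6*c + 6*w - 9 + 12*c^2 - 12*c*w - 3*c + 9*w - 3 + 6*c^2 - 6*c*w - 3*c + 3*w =18*c^2 + w*(18 - 18*c) - 18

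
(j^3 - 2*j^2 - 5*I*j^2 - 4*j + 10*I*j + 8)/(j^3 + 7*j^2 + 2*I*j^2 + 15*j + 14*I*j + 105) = (j^3 + j^2*(-2 - 5*I) + j*(-4 + 10*I) + 8)/(j^3 + j^2*(7 + 2*I) + j*(15 + 14*I) + 105)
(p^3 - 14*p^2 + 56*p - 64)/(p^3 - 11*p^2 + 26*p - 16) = (p - 4)/(p - 1)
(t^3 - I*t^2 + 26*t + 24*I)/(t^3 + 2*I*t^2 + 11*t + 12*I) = (t - 6*I)/(t - 3*I)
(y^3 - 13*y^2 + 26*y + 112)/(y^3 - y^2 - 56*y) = (y^2 - 5*y - 14)/(y*(y + 7))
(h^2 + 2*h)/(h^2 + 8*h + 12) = h/(h + 6)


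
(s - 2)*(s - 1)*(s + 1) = s^3 - 2*s^2 - s + 2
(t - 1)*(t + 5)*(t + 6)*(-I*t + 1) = -I*t^4 + t^3 - 10*I*t^3 + 10*t^2 - 19*I*t^2 + 19*t + 30*I*t - 30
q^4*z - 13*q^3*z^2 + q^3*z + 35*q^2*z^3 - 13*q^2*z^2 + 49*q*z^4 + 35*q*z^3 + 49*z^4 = (q - 7*z)^2*(q + z)*(q*z + z)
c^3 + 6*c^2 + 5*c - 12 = (c - 1)*(c + 3)*(c + 4)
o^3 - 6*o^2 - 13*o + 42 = (o - 7)*(o - 2)*(o + 3)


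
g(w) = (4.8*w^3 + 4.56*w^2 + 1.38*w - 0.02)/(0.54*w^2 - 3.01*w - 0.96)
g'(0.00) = -1.50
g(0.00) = 0.02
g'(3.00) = -32.39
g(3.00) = -34.07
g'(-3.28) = 4.81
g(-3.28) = -8.48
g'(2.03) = -14.20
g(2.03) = -12.74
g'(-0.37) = -9.94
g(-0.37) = -0.66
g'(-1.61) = 2.77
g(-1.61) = -1.98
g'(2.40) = -19.38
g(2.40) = -18.90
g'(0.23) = -1.99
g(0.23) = -0.37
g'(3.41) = -47.25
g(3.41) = -50.16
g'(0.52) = -3.08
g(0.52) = -1.10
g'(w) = (3.01 - 1.08*w)*(4.8*w^3 + 4.56*w^2 + 1.38*w - 0.02)/(0.54*w^2 - 3.01*w - 0.96)^2 + (14.4*w^2 + 9.12*w + 1.38)/(0.54*w^2 - 3.01*w - 0.96) = (2.592*w^4 - 28.896*w^3 - 28.2948*w^2 - 8.7336*w - 1.385)/(0.2916*w^4 - 3.2508*w^3 + 8.0233*w^2 + 5.7792*w + 0.9216)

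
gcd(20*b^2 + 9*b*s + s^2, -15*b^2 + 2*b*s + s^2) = 5*b + s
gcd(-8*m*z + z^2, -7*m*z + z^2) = z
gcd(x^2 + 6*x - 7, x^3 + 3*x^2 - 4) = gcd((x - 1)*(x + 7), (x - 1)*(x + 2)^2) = x - 1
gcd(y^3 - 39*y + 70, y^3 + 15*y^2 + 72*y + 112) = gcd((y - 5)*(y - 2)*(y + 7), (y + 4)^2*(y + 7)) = y + 7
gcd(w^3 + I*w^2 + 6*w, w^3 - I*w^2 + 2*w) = w^2 - 2*I*w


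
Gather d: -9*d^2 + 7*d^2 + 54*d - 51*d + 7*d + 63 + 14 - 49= -2*d^2 + 10*d + 28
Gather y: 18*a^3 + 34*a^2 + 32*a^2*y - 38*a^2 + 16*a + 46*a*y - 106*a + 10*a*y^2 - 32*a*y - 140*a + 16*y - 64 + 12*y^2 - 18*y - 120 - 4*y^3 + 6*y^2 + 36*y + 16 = 18*a^3 - 4*a^2 - 230*a - 4*y^3 + y^2*(10*a + 18) + y*(32*a^2 + 14*a + 34) - 168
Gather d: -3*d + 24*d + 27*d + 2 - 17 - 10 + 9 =48*d - 16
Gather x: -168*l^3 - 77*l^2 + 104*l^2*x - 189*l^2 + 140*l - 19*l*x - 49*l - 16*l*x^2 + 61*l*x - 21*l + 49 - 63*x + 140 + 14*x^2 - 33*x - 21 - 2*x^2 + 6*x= -168*l^3 - 266*l^2 + 70*l + x^2*(12 - 16*l) + x*(104*l^2 + 42*l - 90) + 168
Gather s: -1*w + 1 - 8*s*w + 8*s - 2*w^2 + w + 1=s*(8 - 8*w) - 2*w^2 + 2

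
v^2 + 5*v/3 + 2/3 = (v + 2/3)*(v + 1)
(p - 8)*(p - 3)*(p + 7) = p^3 - 4*p^2 - 53*p + 168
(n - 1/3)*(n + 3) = n^2 + 8*n/3 - 1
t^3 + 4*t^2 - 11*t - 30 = (t - 3)*(t + 2)*(t + 5)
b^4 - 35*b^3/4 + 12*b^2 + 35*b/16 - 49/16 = (b - 7)*(b - 7/4)*(b - 1/2)*(b + 1/2)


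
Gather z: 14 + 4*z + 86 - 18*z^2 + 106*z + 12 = -18*z^2 + 110*z + 112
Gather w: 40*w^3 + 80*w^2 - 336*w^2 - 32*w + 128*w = 40*w^3 - 256*w^2 + 96*w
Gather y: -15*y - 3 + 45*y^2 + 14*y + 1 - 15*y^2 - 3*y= 30*y^2 - 4*y - 2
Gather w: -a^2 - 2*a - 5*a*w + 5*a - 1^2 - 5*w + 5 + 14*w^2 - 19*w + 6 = -a^2 + 3*a + 14*w^2 + w*(-5*a - 24) + 10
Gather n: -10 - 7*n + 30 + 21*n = 14*n + 20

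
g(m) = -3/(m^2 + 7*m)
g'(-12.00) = -0.01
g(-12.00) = -0.05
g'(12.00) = 0.00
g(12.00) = -0.01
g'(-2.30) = 0.06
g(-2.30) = 0.28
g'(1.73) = 0.14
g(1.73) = -0.20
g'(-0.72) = 0.82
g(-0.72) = 0.66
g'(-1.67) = 0.14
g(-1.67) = 0.34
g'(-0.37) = 3.12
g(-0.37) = 1.22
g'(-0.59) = 1.22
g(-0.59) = 0.79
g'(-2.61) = 0.04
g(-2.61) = 0.26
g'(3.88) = 0.02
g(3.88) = -0.07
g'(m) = -3*(-2*m - 7)/(m^2 + 7*m)^2 = 3*(2*m + 7)/(m^2*(m + 7)^2)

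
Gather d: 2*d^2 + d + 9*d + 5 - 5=2*d^2 + 10*d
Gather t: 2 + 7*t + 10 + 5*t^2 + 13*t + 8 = 5*t^2 + 20*t + 20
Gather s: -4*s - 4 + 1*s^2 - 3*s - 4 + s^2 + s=2*s^2 - 6*s - 8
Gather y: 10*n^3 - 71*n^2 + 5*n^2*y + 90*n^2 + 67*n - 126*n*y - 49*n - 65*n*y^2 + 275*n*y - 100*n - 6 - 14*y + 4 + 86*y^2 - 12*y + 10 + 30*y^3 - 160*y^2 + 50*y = 10*n^3 + 19*n^2 - 82*n + 30*y^3 + y^2*(-65*n - 74) + y*(5*n^2 + 149*n + 24) + 8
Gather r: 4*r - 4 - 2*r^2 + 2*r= -2*r^2 + 6*r - 4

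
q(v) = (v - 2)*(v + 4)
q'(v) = 2*v + 2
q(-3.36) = -3.43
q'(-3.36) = -4.72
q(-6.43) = 20.48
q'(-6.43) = -10.86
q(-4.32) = 2.02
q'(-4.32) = -6.64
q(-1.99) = -8.02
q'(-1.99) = -1.98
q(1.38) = -3.34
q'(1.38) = 4.76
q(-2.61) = -6.41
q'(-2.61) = -3.22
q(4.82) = 24.87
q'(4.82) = 11.64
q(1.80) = -1.16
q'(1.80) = 5.60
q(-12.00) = 112.00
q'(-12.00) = -22.00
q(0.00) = -8.00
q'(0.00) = 2.00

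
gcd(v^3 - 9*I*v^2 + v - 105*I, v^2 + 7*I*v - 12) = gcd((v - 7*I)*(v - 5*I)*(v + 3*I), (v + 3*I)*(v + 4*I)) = v + 3*I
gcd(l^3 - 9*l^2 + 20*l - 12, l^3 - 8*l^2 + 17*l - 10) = l^2 - 3*l + 2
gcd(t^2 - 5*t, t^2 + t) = t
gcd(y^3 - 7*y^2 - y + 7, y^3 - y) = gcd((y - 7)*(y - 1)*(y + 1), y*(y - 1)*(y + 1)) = y^2 - 1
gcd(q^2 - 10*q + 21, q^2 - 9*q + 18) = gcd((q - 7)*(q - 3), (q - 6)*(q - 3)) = q - 3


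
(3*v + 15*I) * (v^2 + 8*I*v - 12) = 3*v^3 + 39*I*v^2 - 156*v - 180*I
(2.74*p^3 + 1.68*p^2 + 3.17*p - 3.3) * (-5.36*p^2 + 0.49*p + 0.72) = -14.6864*p^5 - 7.6622*p^4 - 14.1952*p^3 + 20.4509*p^2 + 0.6654*p - 2.376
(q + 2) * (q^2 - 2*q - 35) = q^3 - 39*q - 70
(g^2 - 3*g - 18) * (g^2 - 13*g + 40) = g^4 - 16*g^3 + 61*g^2 + 114*g - 720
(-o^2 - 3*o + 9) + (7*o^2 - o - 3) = 6*o^2 - 4*o + 6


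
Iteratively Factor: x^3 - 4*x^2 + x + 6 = (x + 1)*(x^2 - 5*x + 6) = (x - 2)*(x + 1)*(x - 3)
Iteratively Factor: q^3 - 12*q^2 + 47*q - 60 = (q - 3)*(q^2 - 9*q + 20) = (q - 5)*(q - 3)*(q - 4)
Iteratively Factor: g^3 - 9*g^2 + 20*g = (g - 4)*(g^2 - 5*g) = (g - 5)*(g - 4)*(g)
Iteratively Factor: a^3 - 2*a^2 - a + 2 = (a + 1)*(a^2 - 3*a + 2) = (a - 2)*(a + 1)*(a - 1)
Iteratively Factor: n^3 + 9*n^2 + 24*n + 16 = (n + 1)*(n^2 + 8*n + 16) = (n + 1)*(n + 4)*(n + 4)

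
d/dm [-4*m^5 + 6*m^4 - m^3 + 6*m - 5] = -20*m^4 + 24*m^3 - 3*m^2 + 6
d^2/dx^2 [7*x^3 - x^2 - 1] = 42*x - 2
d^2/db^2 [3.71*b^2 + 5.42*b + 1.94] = 7.42000000000000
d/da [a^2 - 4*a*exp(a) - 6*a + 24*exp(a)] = -4*a*exp(a) + 2*a + 20*exp(a) - 6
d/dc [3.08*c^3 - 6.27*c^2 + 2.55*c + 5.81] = 9.24*c^2 - 12.54*c + 2.55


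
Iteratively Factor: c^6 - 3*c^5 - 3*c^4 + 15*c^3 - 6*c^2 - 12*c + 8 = (c - 2)*(c^5 - c^4 - 5*c^3 + 5*c^2 + 4*c - 4) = (c - 2)*(c + 2)*(c^4 - 3*c^3 + c^2 + 3*c - 2) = (c - 2)^2*(c + 2)*(c^3 - c^2 - c + 1) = (c - 2)^2*(c - 1)*(c + 2)*(c^2 - 1) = (c - 2)^2*(c - 1)*(c + 1)*(c + 2)*(c - 1)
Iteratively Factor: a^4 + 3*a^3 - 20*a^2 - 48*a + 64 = (a - 1)*(a^3 + 4*a^2 - 16*a - 64) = (a - 4)*(a - 1)*(a^2 + 8*a + 16) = (a - 4)*(a - 1)*(a + 4)*(a + 4)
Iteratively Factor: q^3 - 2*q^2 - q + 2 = (q + 1)*(q^2 - 3*q + 2) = (q - 1)*(q + 1)*(q - 2)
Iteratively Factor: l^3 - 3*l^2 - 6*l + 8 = (l - 4)*(l^2 + l - 2) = (l - 4)*(l + 2)*(l - 1)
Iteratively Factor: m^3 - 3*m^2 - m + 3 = (m - 1)*(m^2 - 2*m - 3) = (m - 3)*(m - 1)*(m + 1)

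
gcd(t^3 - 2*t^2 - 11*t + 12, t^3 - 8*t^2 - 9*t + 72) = t + 3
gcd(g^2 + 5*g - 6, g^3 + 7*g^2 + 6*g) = g + 6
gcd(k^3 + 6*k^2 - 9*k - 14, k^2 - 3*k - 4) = k + 1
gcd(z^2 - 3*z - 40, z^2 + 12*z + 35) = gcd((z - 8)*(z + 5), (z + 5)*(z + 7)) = z + 5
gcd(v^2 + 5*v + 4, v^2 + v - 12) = v + 4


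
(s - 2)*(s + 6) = s^2 + 4*s - 12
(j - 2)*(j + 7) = j^2 + 5*j - 14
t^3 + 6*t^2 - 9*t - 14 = (t - 2)*(t + 1)*(t + 7)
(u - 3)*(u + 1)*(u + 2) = u^3 - 7*u - 6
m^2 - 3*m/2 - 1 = (m - 2)*(m + 1/2)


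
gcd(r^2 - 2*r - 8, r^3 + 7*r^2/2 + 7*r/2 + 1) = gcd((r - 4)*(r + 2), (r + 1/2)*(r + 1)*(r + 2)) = r + 2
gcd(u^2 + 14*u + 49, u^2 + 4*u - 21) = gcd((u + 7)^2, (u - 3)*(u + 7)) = u + 7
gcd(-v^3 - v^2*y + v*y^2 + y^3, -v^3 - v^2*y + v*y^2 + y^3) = -v^3 - v^2*y + v*y^2 + y^3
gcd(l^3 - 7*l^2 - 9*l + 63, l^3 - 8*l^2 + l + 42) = l^2 - 10*l + 21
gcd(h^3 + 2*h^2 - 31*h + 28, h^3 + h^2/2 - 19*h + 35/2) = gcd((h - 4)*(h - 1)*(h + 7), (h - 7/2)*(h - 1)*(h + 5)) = h - 1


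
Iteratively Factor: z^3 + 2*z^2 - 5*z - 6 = (z + 1)*(z^2 + z - 6) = (z + 1)*(z + 3)*(z - 2)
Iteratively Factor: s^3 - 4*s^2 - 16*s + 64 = (s - 4)*(s^2 - 16) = (s - 4)^2*(s + 4)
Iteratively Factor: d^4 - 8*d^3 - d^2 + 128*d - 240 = (d + 4)*(d^3 - 12*d^2 + 47*d - 60) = (d - 3)*(d + 4)*(d^2 - 9*d + 20) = (d - 5)*(d - 3)*(d + 4)*(d - 4)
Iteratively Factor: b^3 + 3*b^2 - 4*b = (b - 1)*(b^2 + 4*b) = (b - 1)*(b + 4)*(b)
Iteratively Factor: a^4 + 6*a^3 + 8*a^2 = (a + 4)*(a^3 + 2*a^2) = a*(a + 4)*(a^2 + 2*a) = a*(a + 2)*(a + 4)*(a)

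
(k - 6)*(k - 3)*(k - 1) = k^3 - 10*k^2 + 27*k - 18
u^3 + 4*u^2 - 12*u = u*(u - 2)*(u + 6)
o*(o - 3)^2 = o^3 - 6*o^2 + 9*o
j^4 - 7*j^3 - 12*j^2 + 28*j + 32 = (j - 8)*(j - 2)*(j + 1)*(j + 2)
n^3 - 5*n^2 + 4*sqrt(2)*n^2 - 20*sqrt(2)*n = n*(n - 5)*(n + 4*sqrt(2))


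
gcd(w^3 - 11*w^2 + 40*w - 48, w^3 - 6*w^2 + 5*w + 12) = w^2 - 7*w + 12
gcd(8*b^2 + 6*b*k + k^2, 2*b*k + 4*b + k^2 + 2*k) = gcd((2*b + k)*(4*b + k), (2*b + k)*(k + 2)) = 2*b + k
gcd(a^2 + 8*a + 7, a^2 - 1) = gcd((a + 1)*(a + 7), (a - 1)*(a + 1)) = a + 1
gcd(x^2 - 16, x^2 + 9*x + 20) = x + 4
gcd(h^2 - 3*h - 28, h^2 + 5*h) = 1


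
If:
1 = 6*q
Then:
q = 1/6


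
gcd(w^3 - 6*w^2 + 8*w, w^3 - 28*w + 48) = w^2 - 6*w + 8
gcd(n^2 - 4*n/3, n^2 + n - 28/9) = n - 4/3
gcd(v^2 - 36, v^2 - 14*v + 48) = v - 6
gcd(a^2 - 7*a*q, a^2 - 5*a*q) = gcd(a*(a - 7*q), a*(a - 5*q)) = a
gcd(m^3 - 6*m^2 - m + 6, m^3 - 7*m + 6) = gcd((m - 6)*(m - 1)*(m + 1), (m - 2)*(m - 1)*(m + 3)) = m - 1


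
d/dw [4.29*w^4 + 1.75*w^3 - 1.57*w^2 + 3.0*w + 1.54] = 17.16*w^3 + 5.25*w^2 - 3.14*w + 3.0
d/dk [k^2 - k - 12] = 2*k - 1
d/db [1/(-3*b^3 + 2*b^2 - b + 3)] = (9*b^2 - 4*b + 1)/(3*b^3 - 2*b^2 + b - 3)^2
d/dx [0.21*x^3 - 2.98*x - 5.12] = 0.63*x^2 - 2.98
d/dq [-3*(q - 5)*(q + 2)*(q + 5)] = -9*q^2 - 12*q + 75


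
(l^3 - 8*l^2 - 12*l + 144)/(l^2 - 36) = (l^2 - 2*l - 24)/(l + 6)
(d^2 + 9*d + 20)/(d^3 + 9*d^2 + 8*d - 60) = (d + 4)/(d^2 + 4*d - 12)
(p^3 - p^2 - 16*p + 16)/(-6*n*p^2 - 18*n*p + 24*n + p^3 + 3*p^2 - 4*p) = (p - 4)/(-6*n + p)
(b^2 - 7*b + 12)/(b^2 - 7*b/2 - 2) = 2*(b - 3)/(2*b + 1)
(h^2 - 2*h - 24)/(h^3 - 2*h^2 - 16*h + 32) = (h - 6)/(h^2 - 6*h + 8)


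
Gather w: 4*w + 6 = 4*w + 6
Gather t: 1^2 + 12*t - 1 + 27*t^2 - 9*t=27*t^2 + 3*t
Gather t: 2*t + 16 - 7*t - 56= -5*t - 40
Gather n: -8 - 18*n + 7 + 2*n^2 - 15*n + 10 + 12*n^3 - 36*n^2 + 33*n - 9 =12*n^3 - 34*n^2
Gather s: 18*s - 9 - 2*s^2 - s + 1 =-2*s^2 + 17*s - 8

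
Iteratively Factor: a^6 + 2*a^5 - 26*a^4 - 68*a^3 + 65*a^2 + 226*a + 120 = (a + 4)*(a^5 - 2*a^4 - 18*a^3 + 4*a^2 + 49*a + 30) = (a - 5)*(a + 4)*(a^4 + 3*a^3 - 3*a^2 - 11*a - 6) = (a - 5)*(a + 3)*(a + 4)*(a^3 - 3*a - 2) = (a - 5)*(a - 2)*(a + 3)*(a + 4)*(a^2 + 2*a + 1) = (a - 5)*(a - 2)*(a + 1)*(a + 3)*(a + 4)*(a + 1)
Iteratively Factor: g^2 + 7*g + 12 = (g + 3)*(g + 4)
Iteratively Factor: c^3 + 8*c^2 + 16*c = (c + 4)*(c^2 + 4*c) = (c + 4)^2*(c)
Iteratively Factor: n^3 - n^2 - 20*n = (n)*(n^2 - n - 20) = n*(n - 5)*(n + 4)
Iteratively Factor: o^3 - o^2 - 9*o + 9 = (o - 1)*(o^2 - 9) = (o - 1)*(o + 3)*(o - 3)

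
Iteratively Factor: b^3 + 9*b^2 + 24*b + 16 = (b + 1)*(b^2 + 8*b + 16) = (b + 1)*(b + 4)*(b + 4)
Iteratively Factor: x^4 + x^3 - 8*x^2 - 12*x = (x)*(x^3 + x^2 - 8*x - 12) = x*(x - 3)*(x^2 + 4*x + 4) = x*(x - 3)*(x + 2)*(x + 2)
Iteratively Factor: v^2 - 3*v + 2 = (v - 2)*(v - 1)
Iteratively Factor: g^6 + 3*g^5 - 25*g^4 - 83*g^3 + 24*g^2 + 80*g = (g - 5)*(g^5 + 8*g^4 + 15*g^3 - 8*g^2 - 16*g) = (g - 5)*(g + 1)*(g^4 + 7*g^3 + 8*g^2 - 16*g) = (g - 5)*(g - 1)*(g + 1)*(g^3 + 8*g^2 + 16*g) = g*(g - 5)*(g - 1)*(g + 1)*(g^2 + 8*g + 16) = g*(g - 5)*(g - 1)*(g + 1)*(g + 4)*(g + 4)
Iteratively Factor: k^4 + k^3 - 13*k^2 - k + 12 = (k - 3)*(k^3 + 4*k^2 - k - 4) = (k - 3)*(k + 4)*(k^2 - 1) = (k - 3)*(k + 1)*(k + 4)*(k - 1)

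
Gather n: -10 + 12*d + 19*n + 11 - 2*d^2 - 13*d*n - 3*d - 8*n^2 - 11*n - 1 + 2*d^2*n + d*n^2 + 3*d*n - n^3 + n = -2*d^2 + 9*d - n^3 + n^2*(d - 8) + n*(2*d^2 - 10*d + 9)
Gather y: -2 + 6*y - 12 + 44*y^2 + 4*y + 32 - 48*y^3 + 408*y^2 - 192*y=-48*y^3 + 452*y^2 - 182*y + 18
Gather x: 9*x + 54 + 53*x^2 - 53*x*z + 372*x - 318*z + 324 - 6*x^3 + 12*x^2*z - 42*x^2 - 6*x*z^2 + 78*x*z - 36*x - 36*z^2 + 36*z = -6*x^3 + x^2*(12*z + 11) + x*(-6*z^2 + 25*z + 345) - 36*z^2 - 282*z + 378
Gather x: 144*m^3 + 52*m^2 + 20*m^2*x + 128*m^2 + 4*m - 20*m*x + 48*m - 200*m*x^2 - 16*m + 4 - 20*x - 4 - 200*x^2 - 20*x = 144*m^3 + 180*m^2 + 36*m + x^2*(-200*m - 200) + x*(20*m^2 - 20*m - 40)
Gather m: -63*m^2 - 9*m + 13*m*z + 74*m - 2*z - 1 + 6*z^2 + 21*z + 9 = -63*m^2 + m*(13*z + 65) + 6*z^2 + 19*z + 8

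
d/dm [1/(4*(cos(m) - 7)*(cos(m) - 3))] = (cos(m) - 5)*sin(m)/(2*(cos(m) - 7)^2*(cos(m) - 3)^2)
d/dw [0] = 0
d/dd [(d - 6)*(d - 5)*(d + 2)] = 3*d^2 - 18*d + 8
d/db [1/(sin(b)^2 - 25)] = -2*sin(b)*cos(b)/(sin(b)^2 - 25)^2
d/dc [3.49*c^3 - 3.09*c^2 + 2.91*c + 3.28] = 10.47*c^2 - 6.18*c + 2.91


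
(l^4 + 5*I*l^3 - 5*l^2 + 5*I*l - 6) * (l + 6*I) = l^5 + 11*I*l^4 - 35*l^3 - 25*I*l^2 - 36*l - 36*I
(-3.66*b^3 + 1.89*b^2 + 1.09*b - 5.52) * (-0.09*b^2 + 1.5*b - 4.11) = 0.3294*b^5 - 5.6601*b^4 + 17.7795*b^3 - 5.6361*b^2 - 12.7599*b + 22.6872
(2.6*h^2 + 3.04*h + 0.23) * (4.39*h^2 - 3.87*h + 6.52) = 11.414*h^4 + 3.2836*h^3 + 6.1969*h^2 + 18.9307*h + 1.4996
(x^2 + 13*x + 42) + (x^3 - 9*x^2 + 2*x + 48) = x^3 - 8*x^2 + 15*x + 90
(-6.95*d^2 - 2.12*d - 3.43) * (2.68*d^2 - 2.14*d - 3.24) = -18.626*d^4 + 9.1914*d^3 + 17.8624*d^2 + 14.209*d + 11.1132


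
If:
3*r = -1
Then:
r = -1/3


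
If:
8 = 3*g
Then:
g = 8/3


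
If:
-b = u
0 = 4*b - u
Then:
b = 0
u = 0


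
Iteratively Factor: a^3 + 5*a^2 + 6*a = (a + 2)*(a^2 + 3*a) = a*(a + 2)*(a + 3)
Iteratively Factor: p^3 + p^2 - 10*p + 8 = (p + 4)*(p^2 - 3*p + 2) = (p - 1)*(p + 4)*(p - 2)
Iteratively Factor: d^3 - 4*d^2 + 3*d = (d - 3)*(d^2 - d) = d*(d - 3)*(d - 1)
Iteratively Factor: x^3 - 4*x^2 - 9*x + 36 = (x - 3)*(x^2 - x - 12) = (x - 3)*(x + 3)*(x - 4)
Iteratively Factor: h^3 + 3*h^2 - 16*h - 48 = (h + 4)*(h^2 - h - 12) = (h + 3)*(h + 4)*(h - 4)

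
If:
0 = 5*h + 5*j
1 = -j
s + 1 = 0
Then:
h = 1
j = -1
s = -1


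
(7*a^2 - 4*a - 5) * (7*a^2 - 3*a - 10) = 49*a^4 - 49*a^3 - 93*a^2 + 55*a + 50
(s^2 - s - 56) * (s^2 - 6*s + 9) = s^4 - 7*s^3 - 41*s^2 + 327*s - 504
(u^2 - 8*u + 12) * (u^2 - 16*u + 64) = u^4 - 24*u^3 + 204*u^2 - 704*u + 768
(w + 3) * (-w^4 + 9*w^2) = -w^5 - 3*w^4 + 9*w^3 + 27*w^2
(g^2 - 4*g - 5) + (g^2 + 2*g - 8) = 2*g^2 - 2*g - 13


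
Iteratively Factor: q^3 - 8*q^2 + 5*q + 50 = (q + 2)*(q^2 - 10*q + 25) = (q - 5)*(q + 2)*(q - 5)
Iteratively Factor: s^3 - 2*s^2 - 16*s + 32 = (s - 4)*(s^2 + 2*s - 8) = (s - 4)*(s + 4)*(s - 2)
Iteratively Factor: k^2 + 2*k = (k)*(k + 2)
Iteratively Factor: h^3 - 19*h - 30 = (h + 3)*(h^2 - 3*h - 10) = (h - 5)*(h + 3)*(h + 2)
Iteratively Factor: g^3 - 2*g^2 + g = (g)*(g^2 - 2*g + 1) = g*(g - 1)*(g - 1)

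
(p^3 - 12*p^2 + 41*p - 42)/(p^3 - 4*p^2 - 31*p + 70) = (p - 3)/(p + 5)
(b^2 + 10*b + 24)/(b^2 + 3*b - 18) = (b + 4)/(b - 3)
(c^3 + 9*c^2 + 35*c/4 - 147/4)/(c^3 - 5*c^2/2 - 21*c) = (2*c^2 + 11*c - 21)/(2*c*(c - 6))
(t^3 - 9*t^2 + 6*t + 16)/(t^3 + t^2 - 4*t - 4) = (t - 8)/(t + 2)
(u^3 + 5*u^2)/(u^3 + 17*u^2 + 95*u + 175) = u^2/(u^2 + 12*u + 35)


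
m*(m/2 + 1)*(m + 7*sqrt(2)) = m^3/2 + m^2 + 7*sqrt(2)*m^2/2 + 7*sqrt(2)*m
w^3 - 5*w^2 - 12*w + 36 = (w - 6)*(w - 2)*(w + 3)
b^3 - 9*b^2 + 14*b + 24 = (b - 6)*(b - 4)*(b + 1)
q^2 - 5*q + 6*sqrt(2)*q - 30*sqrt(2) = (q - 5)*(q + 6*sqrt(2))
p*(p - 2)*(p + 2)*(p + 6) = p^4 + 6*p^3 - 4*p^2 - 24*p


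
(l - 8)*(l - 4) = l^2 - 12*l + 32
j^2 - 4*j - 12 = (j - 6)*(j + 2)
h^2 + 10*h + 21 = (h + 3)*(h + 7)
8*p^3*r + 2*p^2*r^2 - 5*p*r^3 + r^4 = r*(-4*p + r)*(-2*p + r)*(p + r)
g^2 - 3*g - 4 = (g - 4)*(g + 1)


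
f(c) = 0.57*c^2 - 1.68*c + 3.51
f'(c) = 1.14*c - 1.68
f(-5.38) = 29.05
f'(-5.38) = -7.81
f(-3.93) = 18.92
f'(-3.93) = -6.16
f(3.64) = 4.95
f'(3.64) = 2.47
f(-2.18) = 9.88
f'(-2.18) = -4.17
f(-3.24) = 14.94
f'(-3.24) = -5.37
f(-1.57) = 7.55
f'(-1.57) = -3.47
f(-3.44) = 16.03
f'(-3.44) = -5.60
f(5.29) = 10.57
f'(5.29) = 4.35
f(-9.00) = 64.80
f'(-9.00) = -11.94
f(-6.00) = 34.11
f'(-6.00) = -8.52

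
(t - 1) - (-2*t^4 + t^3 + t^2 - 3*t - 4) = 2*t^4 - t^3 - t^2 + 4*t + 3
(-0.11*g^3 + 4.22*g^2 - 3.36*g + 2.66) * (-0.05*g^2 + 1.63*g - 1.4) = 0.0055*g^5 - 0.3903*g^4 + 7.2006*g^3 - 11.5178*g^2 + 9.0398*g - 3.724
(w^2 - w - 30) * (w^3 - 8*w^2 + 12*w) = w^5 - 9*w^4 - 10*w^3 + 228*w^2 - 360*w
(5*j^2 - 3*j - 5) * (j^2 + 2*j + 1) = 5*j^4 + 7*j^3 - 6*j^2 - 13*j - 5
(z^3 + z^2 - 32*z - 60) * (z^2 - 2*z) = z^5 - z^4 - 34*z^3 + 4*z^2 + 120*z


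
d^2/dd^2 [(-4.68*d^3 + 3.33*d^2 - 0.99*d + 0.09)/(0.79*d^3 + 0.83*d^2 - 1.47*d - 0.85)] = (-7.105427357601e-15*d^7 + 10.293858*d^6 - 36.316458*d^5 - 17.729496*d^4 + 9.88250400000002*d^3 - 29.222586*d^2 - 24.774714*d + 7.801812)/(0.493039*d^9 + 1.554009*d^8 - 1.119588*d^7 - 6.802942*d^6 - 1.260786*d^5 + 9.546576*d^4 + 4.758312*d^3 - 3.71127*d^2 - 3.186225*d - 0.614125)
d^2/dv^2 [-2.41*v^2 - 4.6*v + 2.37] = -4.82000000000000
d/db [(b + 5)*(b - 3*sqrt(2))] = 2*b - 3*sqrt(2) + 5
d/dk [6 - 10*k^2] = -20*k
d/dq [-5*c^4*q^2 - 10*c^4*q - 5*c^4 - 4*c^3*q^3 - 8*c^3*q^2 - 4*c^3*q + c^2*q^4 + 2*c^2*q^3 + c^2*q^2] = 2*c^2*(-5*c^2*q - 5*c^2 - 6*c*q^2 - 8*c*q - 2*c + 2*q^3 + 3*q^2 + q)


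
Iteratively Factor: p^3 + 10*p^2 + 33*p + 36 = (p + 4)*(p^2 + 6*p + 9) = (p + 3)*(p + 4)*(p + 3)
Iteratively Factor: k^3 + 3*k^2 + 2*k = (k + 2)*(k^2 + k) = (k + 1)*(k + 2)*(k)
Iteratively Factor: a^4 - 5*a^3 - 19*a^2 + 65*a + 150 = (a - 5)*(a^3 - 19*a - 30) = (a - 5)*(a + 2)*(a^2 - 2*a - 15) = (a - 5)*(a + 2)*(a + 3)*(a - 5)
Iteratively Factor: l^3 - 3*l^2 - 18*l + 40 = (l + 4)*(l^2 - 7*l + 10) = (l - 2)*(l + 4)*(l - 5)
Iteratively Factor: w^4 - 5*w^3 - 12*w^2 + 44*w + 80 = (w - 5)*(w^3 - 12*w - 16) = (w - 5)*(w + 2)*(w^2 - 2*w - 8) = (w - 5)*(w + 2)^2*(w - 4)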